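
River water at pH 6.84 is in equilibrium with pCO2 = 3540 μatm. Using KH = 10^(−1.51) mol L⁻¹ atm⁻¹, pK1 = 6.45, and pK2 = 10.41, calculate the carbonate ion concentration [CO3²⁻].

[CO2*] = KH · pCO2 = 10^(−1.51) × 3540×10^-6 = 1.094×10^-4 mol/L
α₀ = 1/(1 + K1/[H⁺] + K1K2/[H⁺]²) = 1/(1 + 10^+0.39 + 10^-3.18) = 0.2894
DIC = [CO2*]/α₀ = 1.094×10^-4 / 0.2894 = 0.3780 mmol/L
[CO3²⁻] = α₂·DIC; α₂ = 0.0001912, so [CO3²⁻] = 0.0001912 × 0.3780 = 7.23×10^-5 mmol/L = 0.0723 μmol/L

[CO3²⁻] = 0.0723 μmol/L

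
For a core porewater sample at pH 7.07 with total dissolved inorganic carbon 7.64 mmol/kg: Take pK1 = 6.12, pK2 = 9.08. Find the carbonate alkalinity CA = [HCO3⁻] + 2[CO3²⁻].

CA = 6.94 mmol/kg

CA = [HCO3⁻] + 2[CO3²⁻] = (α₁ + 2α₂)·DIC
At pH 7.07: [H⁺]/K1 = 10^-0.95 = 0.11220, K2/[H⁺] = 10^-2.01 = 0.0097724
α₁ = 1/(1 + 0.11220 + 0.0097724) = 1/1.1220 = 0.8913; α₂ = α₁·K2/[H⁺] = 0.008710
α₁ + 2α₂ = 0.9087
CA = 0.9087 × 7.64 = 6.94 mmol/kg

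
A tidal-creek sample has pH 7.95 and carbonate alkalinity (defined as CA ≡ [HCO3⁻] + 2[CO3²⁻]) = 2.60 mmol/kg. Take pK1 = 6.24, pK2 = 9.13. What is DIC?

CA = [HCO3⁻] + 2[CO3²⁻] = (α₁ + 2α₂)·DIC
At pH 7.95: [H⁺]/K1 = 10^-1.71 = 0.019498, K2/[H⁺] = 10^-1.18 = 0.066069
α₁ = 1/(1 + 0.019498 + 0.066069) = 1/1.0856 = 0.9212; α₂ = α₁·K2/[H⁺] = 0.06086
α₁ + 2α₂ = 1.0429
DIC = CA / (α₁ + 2α₂) = 2.60 / 1.0429 = 2.49 mmol/kg

DIC = 2.49 mmol/kg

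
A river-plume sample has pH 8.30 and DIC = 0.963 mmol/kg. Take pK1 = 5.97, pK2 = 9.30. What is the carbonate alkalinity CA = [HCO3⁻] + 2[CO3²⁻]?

CA = [HCO3⁻] + 2[CO3²⁻] = (α₁ + 2α₂)·DIC
At pH 8.30: [H⁺]/K1 = 10^-2.33 = 0.0046774, K2/[H⁺] = 10^-1.00 = 0.10000
α₁ = 1/(1 + 0.0046774 + 0.10000) = 1/1.1047 = 0.9052; α₂ = α₁·K2/[H⁺] = 0.09052
α₁ + 2α₂ = 1.0863
CA = 1.0863 × 0.963 = 1.05 mmol/kg

CA = 1.05 mmol/kg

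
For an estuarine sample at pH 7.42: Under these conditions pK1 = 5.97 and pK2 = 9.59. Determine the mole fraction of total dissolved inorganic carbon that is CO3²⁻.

α₂ = 0.00649

α₂ = 1 / (1 + [H⁺]/K2 + [H⁺]²/(K1K2)) = 1 / (1 + 10^+2.17 + 10^+0.72)
   = 1 / (1 + 147.91 + 5.2481) = 1/154.16 = 0.006487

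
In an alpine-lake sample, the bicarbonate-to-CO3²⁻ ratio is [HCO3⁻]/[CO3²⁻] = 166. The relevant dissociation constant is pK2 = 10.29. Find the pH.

pH = 8.07

From K2 = [H⁺][CO3²⁻]/[HCO3⁻]:  pH = pK2 − log₁₀([HCO3⁻]/[CO3²⁻])
log₁₀(166) = +2.220
pH = 10.29 − (+2.220) = 8.07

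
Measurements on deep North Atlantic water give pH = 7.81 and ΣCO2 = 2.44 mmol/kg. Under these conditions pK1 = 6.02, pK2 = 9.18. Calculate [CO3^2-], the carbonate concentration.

[CO3²⁻] = 0.0983 mmol/kg

α₂ = 1 / (1 + [H⁺]/K2 + [H⁺]²/(K1K2)) = 1 / (1 + 10^+1.37 + 10^-0.42)
   = 1 / (1 + 23.442 + 0.38019) = 1/24.822 = 0.04029
[CO3²⁻] = α₂ × DIC = 0.04029 × 2.44 = 0.0983 mmol/kg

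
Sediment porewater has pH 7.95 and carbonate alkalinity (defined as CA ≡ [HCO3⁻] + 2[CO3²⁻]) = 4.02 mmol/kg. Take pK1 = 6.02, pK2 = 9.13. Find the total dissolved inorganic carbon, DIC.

DIC = 3.83 mmol/kg

CA = [HCO3⁻] + 2[CO3²⁻] = (α₁ + 2α₂)·DIC
At pH 7.95: [H⁺]/K1 = 10^-1.93 = 0.011749, K2/[H⁺] = 10^-1.18 = 0.066069
α₁ = 1/(1 + 0.011749 + 0.066069) = 1/1.0778 = 0.9278; α₂ = α₁·K2/[H⁺] = 0.06130
α₁ + 2α₂ = 1.0504
DIC = CA / (α₁ + 2α₂) = 4.02 / 1.0504 = 3.83 mmol/kg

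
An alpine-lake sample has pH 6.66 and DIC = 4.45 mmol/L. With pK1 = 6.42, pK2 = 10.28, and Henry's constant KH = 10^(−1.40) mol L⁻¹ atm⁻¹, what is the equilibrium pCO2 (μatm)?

pCO2 = 4.08×10^4 μatm

α₀ = 1 / (1 + K1/[H⁺] + K1K2/[H⁺]²) = 1 / (1 + 10^+0.24 + 10^-3.38)
   = 1 / (1 + 1.7378 + 0.00041687) = 1/2.7382 = 0.3652
[CO2*] = α₀ × DIC = 0.3652 × 4.45 = 1.625 mmol/L
pCO2 = [CO2*]/KH = 1.625×10^-3 / 3.981×10^-2 = 4.08×10^4 μatm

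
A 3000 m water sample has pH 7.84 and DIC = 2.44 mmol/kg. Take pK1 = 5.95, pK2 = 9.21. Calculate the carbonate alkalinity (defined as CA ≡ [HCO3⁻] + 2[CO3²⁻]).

CA = 2.51 mmol/kg

CA = [HCO3⁻] + 2[CO3²⁻] = (α₁ + 2α₂)·DIC
At pH 7.84: [H⁺]/K1 = 10^-1.89 = 0.012882, K2/[H⁺] = 10^-1.37 = 0.042658
α₁ = 1/(1 + 0.012882 + 0.042658) = 1/1.0555 = 0.9474; α₂ = α₁·K2/[H⁺] = 0.04041
α₁ + 2α₂ = 1.0282
CA = 1.0282 × 2.44 = 2.51 mmol/kg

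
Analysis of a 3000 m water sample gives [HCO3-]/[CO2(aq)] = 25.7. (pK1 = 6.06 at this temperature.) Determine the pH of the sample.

From K1 = [H⁺][HCO3-]/[CO2(aq)]:  pH = pK1 + log₁₀([HCO3-]/[CO2(aq)])
log₁₀(25.7) = +1.410
pH = 6.06 + (+1.410) = 7.47

pH = 7.47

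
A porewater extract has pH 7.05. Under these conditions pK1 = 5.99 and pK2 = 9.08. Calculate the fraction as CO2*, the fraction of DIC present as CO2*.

α₀ = 0.0794

α₀ = 1 / (1 + K1/[H⁺] + K1K2/[H⁺]²) = 1 / (1 + 10^+1.06 + 10^-0.97)
   = 1 / (1 + 11.482 + 0.10715) = 1/12.589 = 0.07944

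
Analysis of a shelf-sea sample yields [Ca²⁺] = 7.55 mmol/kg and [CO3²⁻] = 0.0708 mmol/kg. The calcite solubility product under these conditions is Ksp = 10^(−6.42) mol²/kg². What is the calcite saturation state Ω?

Ω = 1.41

Ksp = 10^(−6.42) = 3.802×10^-7
Ω = [Ca²⁺][CO3²⁻]/Ksp = (7.55×10^-3)(0.0708×10^-3) / 3.802×10^-7 = 1.41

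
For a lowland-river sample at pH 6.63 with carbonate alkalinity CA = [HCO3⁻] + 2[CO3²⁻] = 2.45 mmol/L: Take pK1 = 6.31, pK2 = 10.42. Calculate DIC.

DIC = 3.62 mmol/L

CA = [HCO3⁻] + 2[CO3²⁻] = (α₁ + 2α₂)·DIC
At pH 6.63: [H⁺]/K1 = 10^-0.32 = 0.47863, K2/[H⁺] = 10^-3.79 = 0.00016218
α₁ = 1/(1 + 0.47863 + 0.00016218) = 1/1.4788 = 0.6762; α₂ = α₁·K2/[H⁺] = 0.0001097
α₁ + 2α₂ = 0.6764
DIC = CA / (α₁ + 2α₂) = 2.45 / 0.6764 = 3.62 mmol/L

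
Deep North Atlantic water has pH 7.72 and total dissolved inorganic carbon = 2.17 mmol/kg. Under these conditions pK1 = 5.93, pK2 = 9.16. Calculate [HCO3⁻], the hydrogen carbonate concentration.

[HCO3⁻] = 2.06 mmol/kg

α₁ = 1 / (1 + [H⁺]/K1 + K2/[H⁺]) = 1 / (1 + 10^-1.79 + 10^-1.44)
   = 1 / (1 + 0.016218 + 0.036308) = 1/1.0525 = 0.9501
[HCO3⁻] = α₁ × DIC = 0.9501 × 2.17 = 2.06 mmol/kg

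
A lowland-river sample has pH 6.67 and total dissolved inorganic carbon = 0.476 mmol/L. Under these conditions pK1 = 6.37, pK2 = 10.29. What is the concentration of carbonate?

α₂ = 1 / (1 + [H⁺]/K2 + [H⁺]²/(K1K2)) = 1 / (1 + 10^+3.62 + 10^+3.32)
   = 1 / (1 + 4168.7 + 2089.3) = 1/6259.0 = 0.0001598
[CO3²⁻] = α₂ × DIC = 0.0001598 × 0.476 = 7.61×10^-5 mmol/L = 0.0761 μmol/L

[CO3²⁻] = 0.0761 μmol/L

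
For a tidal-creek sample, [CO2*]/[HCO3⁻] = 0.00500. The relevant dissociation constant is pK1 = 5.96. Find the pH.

From K1 = [H⁺][HCO3⁻]/[CO2*]:  pH = pK1 − log₁₀([CO2*]/[HCO3⁻])
log₁₀(0.00500) = -2.301
pH = 5.96 − (-2.301) = 8.26

pH = 8.26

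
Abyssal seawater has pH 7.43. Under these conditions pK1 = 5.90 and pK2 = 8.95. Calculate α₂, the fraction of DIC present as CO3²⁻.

α₂ = 0.0285

α₂ = 1 / (1 + [H⁺]/K2 + [H⁺]²/(K1K2)) = 1 / (1 + 10^+1.52 + 10^-0.01)
   = 1 / (1 + 33.113 + 0.97724) = 1/35.090 = 0.02850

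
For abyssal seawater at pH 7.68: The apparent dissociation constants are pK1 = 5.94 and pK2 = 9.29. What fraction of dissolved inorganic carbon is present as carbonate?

α₂ = 0.0235

α₂ = 1 / (1 + [H⁺]/K2 + [H⁺]²/(K1K2)) = 1 / (1 + 10^+1.61 + 10^-0.13)
   = 1 / (1 + 40.738 + 0.74131) = 1/42.479 = 0.02354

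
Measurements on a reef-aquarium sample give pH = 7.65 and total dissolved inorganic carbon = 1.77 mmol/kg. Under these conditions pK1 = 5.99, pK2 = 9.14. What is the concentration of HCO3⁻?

[HCO3⁻] = 1.68 mmol/kg

α₁ = 1 / (1 + [H⁺]/K1 + K2/[H⁺]) = 1 / (1 + 10^-1.66 + 10^-1.49)
   = 1 / (1 + 0.021878 + 0.032359) = 1/1.0542 = 0.9486
[HCO3⁻] = α₁ × DIC = 0.9486 × 1.77 = 1.68 mmol/kg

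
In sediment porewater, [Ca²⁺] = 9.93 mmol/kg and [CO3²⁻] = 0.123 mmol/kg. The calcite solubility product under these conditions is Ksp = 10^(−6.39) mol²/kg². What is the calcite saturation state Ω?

Ω = 3.00

Ksp = 10^(−6.39) = 4.074×10^-7
Ω = [Ca²⁺][CO3²⁻]/Ksp = (9.93×10^-3)(0.123×10^-3) / 4.074×10^-7 = 3.00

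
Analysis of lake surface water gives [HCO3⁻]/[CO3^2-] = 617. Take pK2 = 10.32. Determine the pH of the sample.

pH = 7.53

From K2 = [H⁺][CO3^2-]/[HCO3⁻]:  pH = pK2 − log₁₀([HCO3⁻]/[CO3^2-])
log₁₀(617) = +2.790
pH = 10.32 − (+2.790) = 7.53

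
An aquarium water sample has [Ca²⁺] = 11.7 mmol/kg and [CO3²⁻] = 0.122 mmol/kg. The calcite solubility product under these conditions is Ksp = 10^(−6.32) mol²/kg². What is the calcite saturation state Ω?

Ksp = 10^(−6.32) = 4.786×10^-7
Ω = [Ca²⁺][CO3²⁻]/Ksp = (11.7×10^-3)(0.122×10^-3) / 4.786×10^-7 = 2.98

Ω = 2.98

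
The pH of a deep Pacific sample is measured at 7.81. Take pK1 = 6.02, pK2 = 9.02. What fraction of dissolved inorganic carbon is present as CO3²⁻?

α₂ = 0.0572

α₂ = 1 / (1 + [H⁺]/K2 + [H⁺]²/(K1K2)) = 1 / (1 + 10^+1.21 + 10^-0.58)
   = 1 / (1 + 16.218 + 0.26303) = 1/17.481 = 0.05720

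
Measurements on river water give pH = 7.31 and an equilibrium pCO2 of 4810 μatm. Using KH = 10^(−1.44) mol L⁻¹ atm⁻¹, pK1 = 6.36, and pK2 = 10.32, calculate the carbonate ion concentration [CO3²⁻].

[CO2*] = KH · pCO2 = 10^(−1.44) × 4810×10^-6 = 1.746×10^-4 mol/L
α₀ = 1/(1 + K1/[H⁺] + K1K2/[H⁺]²) = 1/(1 + 10^+0.95 + 10^-2.06) = 0.1008
DIC = [CO2*]/α₀ = 1.746×10^-4 / 0.1008 = 1.733 mmol/L
[CO3²⁻] = α₂·DIC; α₂ = 0.0008779, so [CO3²⁻] = 0.0008779 × 1.733 = 0.00152 mmol/L = 1.52 μmol/L

[CO3²⁻] = 1.52 μmol/L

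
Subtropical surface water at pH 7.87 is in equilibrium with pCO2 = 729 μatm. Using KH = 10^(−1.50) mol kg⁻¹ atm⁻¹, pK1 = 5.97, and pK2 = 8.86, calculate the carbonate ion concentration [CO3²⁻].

[CO3²⁻] = 0.187 mmol/kg

[CO2*] = KH · pCO2 = 10^(−1.50) × 729×10^-6 = 2.305×10^-5 mol/kg
α₀ = 1/(1 + K1/[H⁺] + K1K2/[H⁺]²) = 1/(1 + 10^+1.90 + 10^+0.91) = 0.01129
DIC = [CO2*]/α₀ = 2.305×10^-5 / 0.01129 = 2.042 mmol/kg
[CO3²⁻] = α₂·DIC; α₂ = 0.09178, so [CO3²⁻] = 0.09178 × 2.042 = 0.187 mmol/kg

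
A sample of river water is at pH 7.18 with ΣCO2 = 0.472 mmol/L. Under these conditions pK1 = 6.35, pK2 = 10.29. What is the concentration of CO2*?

α₀ = 1 / (1 + K1/[H⁺] + K1K2/[H⁺]²) = 1 / (1 + 10^+0.83 + 10^-2.28)
   = 1 / (1 + 6.7608 + 0.0052481) = 1/7.7661 = 0.1288
[CO2*] = α₀ × DIC = 0.1288 × 0.472 = 0.0608 mmol/L

[CO2*] = 0.0608 mmol/L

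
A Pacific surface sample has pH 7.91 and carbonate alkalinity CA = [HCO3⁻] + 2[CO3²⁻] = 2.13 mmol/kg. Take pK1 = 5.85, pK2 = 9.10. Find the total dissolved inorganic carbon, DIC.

DIC = 2.02 mmol/kg

CA = [HCO3⁻] + 2[CO3²⁻] = (α₁ + 2α₂)·DIC
At pH 7.91: [H⁺]/K1 = 10^-2.06 = 0.0087096, K2/[H⁺] = 10^-1.19 = 0.064565
α₁ = 1/(1 + 0.0087096 + 0.064565) = 1/1.0733 = 0.9317; α₂ = α₁·K2/[H⁺] = 0.06016
α₁ + 2α₂ = 1.0520
DIC = CA / (α₁ + 2α₂) = 2.13 / 1.0520 = 2.02 mmol/kg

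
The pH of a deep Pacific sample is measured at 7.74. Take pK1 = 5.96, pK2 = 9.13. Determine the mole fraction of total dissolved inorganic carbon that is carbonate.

α₂ = 1 / (1 + [H⁺]/K2 + [H⁺]²/(K1K2)) = 1 / (1 + 10^+1.39 + 10^-0.39)
   = 1 / (1 + 24.547 + 0.40738) = 1/25.954 = 0.03853

α₂ = 0.0385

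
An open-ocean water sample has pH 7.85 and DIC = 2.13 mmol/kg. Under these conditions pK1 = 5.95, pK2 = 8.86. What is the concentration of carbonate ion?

α₂ = 1 / (1 + [H⁺]/K2 + [H⁺]²/(K1K2)) = 1 / (1 + 10^+1.01 + 10^-0.89)
   = 1 / (1 + 10.233 + 0.12882) = 1/11.362 = 0.08801
[CO3²⁻] = α₂ × DIC = 0.08801 × 2.13 = 0.187 mmol/kg

[CO3²⁻] = 0.187 mmol/kg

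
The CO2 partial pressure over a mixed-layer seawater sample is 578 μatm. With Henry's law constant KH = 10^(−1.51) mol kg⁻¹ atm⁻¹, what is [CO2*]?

KH = 10^(−1.51) = 3.090×10^-2 mol kg⁻¹ atm⁻¹
[CO2*] = KH · pCO2 = 3.090×10^-2 × 578×10^-6 atm = 1.79×10^-5 mol/kg

[CO2*] = 17.9 μmol/kg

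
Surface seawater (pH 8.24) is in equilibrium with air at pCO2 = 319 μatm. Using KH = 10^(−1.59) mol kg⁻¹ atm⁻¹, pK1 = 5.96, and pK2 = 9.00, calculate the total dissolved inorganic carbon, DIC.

[CO2*] = KH · pCO2 = 10^(−1.59) × 319×10^-6 = 8.200×10^-6 mol/kg
α₀ = 1/(1 + K1/[H⁺] + K1K2/[H⁺]²) = 1/(1 + 10^+2.28 + 10^+1.52) = 0.004451
DIC = [CO2*]/α₀ = 8.200×10^-6 / 0.004451 = 1.84 mmol/kg

DIC = 1.84 mmol/kg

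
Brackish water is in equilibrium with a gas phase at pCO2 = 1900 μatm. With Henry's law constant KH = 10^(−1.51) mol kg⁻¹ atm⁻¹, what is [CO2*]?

KH = 10^(−1.51) = 3.090×10^-2 mol kg⁻¹ atm⁻¹
[CO2*] = KH · pCO2 = 3.090×10^-2 × 1900×10^-6 atm = 5.87×10^-5 mol/kg

[CO2*] = 58.7 μmol/kg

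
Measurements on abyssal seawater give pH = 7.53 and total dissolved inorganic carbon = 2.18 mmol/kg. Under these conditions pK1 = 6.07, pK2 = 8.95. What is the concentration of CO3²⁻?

[CO3²⁻] = 0.0773 mmol/kg

α₂ = 1 / (1 + [H⁺]/K2 + [H⁺]²/(K1K2)) = 1 / (1 + 10^+1.42 + 10^-0.04)
   = 1 / (1 + 26.303 + 0.91201) = 1/28.215 = 0.03544
[CO3²⁻] = α₂ × DIC = 0.03544 × 2.18 = 0.0773 mmol/kg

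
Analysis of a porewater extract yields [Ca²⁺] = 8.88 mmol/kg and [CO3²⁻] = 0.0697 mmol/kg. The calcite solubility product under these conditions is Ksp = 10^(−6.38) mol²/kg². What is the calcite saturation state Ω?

Ω = 1.48

Ksp = 10^(−6.38) = 4.169×10^-7
Ω = [Ca²⁺][CO3²⁻]/Ksp = (8.88×10^-3)(0.0697×10^-3) / 4.169×10^-7 = 1.48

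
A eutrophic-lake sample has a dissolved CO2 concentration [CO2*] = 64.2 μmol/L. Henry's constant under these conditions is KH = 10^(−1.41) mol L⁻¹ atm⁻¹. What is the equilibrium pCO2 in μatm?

pCO2 = 1650 μatm

KH = 10^(−1.41) = 3.890×10^-2 mol L⁻¹ atm⁻¹
pCO2 = [CO2*]/KH = 64.2×10^-6 / 3.890×10^-2 = 1.65×10^-3 atm = 1650 μatm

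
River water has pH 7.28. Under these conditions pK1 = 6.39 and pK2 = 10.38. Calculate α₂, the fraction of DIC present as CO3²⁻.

α₂ = 1 / (1 + [H⁺]/K2 + [H⁺]²/(K1K2)) = 1 / (1 + 10^+3.10 + 10^+2.21)
   = 1 / (1 + 1258.9 + 162.18) = 1/1422.1 = 0.0007032

α₂ = 0.000703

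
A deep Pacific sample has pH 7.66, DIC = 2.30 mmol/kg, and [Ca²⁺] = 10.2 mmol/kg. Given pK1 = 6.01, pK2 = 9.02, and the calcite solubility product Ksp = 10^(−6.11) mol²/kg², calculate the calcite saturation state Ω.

Ω = 1.24

α₂ = 1 / (1 + [H⁺]/K2 + [H⁺]²/(K1K2)) = 1 / (1 + 10^+1.36 + 10^-0.29)
   = 1 / (1 + 22.909 + 0.51286) = 1/24.422 = 0.04095
[CO3²⁻] = α₂ × DIC = 0.04095 × 2.30 = 0.09418 mmol/kg
Ksp = 10^(−6.11) = 7.762×10^-7
Ω = [Ca²⁺][CO3²⁻]/Ksp = (10.2×10^-3)(9.418×10^-5) / 7.762×10^-7 = 1.24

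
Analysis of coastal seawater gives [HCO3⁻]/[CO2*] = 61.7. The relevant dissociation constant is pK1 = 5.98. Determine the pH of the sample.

pH = 7.77

From K1 = [H⁺][HCO3⁻]/[CO2*]:  pH = pK1 + log₁₀([HCO3⁻]/[CO2*])
log₁₀(61.7) = +1.790
pH = 5.98 + (+1.790) = 7.77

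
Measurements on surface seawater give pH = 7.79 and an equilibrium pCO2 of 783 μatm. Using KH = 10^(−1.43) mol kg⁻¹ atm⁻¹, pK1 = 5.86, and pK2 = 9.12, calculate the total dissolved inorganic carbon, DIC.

DIC = 2.62 mmol/kg

[CO2*] = KH · pCO2 = 10^(−1.43) × 783×10^-6 = 2.909×10^-5 mol/kg
α₀ = 1/(1 + K1/[H⁺] + K1K2/[H⁺]²) = 1/(1 + 10^+1.93 + 10^+0.60) = 0.01110
DIC = [CO2*]/α₀ = 2.909×10^-5 / 0.01110 = 2.62 mmol/kg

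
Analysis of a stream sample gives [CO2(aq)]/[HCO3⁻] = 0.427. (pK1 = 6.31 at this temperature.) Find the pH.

pH = 6.68

From K1 = [H⁺][HCO3⁻]/[CO2(aq)]:  pH = pK1 − log₁₀([CO2(aq)]/[HCO3⁻])
log₁₀(0.427) = -0.370
pH = 6.31 − (-0.370) = 6.68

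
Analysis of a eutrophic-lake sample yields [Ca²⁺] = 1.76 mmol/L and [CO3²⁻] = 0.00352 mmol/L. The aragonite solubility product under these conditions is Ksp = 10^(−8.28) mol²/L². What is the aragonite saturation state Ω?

Ksp = 10^(−8.28) = 5.248×10^-9
Ω = [Ca²⁺][CO3²⁻]/Ksp = (1.76×10^-3)(0.00352×10^-3) / 5.248×10^-9 = 1.18

Ω = 1.18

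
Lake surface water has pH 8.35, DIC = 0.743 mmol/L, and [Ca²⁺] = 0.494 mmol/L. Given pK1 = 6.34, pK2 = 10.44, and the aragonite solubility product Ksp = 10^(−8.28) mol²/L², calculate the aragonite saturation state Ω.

Ω = 0.558

α₂ = 1 / (1 + [H⁺]/K2 + [H⁺]²/(K1K2)) = 1 / (1 + 10^+2.09 + 10^+0.08)
   = 1 / (1 + 123.03 + 1.2023) = 1/125.23 = 0.007985
[CO3²⁻] = α₂ × DIC = 0.007985 × 0.743 = 0.005933 mmol/L = 5.933 μmol/L
Ksp = 10^(−8.28) = 5.248×10^-9
Ω = [Ca²⁺][CO3²⁻]/Ksp = (0.494×10^-3)(5.933×10^-6) / 5.248×10^-9 = 0.558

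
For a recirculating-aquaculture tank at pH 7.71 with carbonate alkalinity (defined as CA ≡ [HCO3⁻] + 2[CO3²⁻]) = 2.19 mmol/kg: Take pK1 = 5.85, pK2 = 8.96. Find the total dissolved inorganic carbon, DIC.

DIC = 2.11 mmol/kg

CA = [HCO3⁻] + 2[CO3²⁻] = (α₁ + 2α₂)·DIC
At pH 7.71: [H⁺]/K1 = 10^-1.86 = 0.013804, K2/[H⁺] = 10^-1.25 = 0.056234
α₁ = 1/(1 + 0.013804 + 0.056234) = 1/1.0700 = 0.9345; α₂ = α₁·K2/[H⁺] = 0.05255
α₁ + 2α₂ = 1.0397
DIC = CA / (α₁ + 2α₂) = 2.19 / 1.0397 = 2.11 mmol/kg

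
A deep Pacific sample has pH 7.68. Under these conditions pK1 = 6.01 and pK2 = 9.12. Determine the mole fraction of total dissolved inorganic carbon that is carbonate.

α₂ = 1 / (1 + [H⁺]/K2 + [H⁺]²/(K1K2)) = 1 / (1 + 10^+1.44 + 10^-0.23)
   = 1 / (1 + 27.542 + 0.58884) = 1/29.131 = 0.03433

α₂ = 0.0343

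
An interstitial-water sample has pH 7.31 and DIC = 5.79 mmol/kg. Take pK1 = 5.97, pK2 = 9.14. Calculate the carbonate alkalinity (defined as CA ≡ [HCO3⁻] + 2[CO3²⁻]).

CA = [HCO3⁻] + 2[CO3²⁻] = (α₁ + 2α₂)·DIC
At pH 7.31: [H⁺]/K1 = 10^-1.34 = 0.045709, K2/[H⁺] = 10^-1.83 = 0.014791
α₁ = 1/(1 + 0.045709 + 0.014791) = 1/1.0605 = 0.9430; α₂ = α₁·K2/[H⁺] = 0.01395
α₁ + 2α₂ = 0.9708
CA = 0.9708 × 5.79 = 5.62 mmol/kg

CA = 5.62 mmol/kg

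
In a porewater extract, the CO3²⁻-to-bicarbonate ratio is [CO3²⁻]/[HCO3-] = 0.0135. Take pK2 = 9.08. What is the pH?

pH = 7.21

From K2 = [H⁺][CO3²⁻]/[HCO3-]:  pH = pK2 + log₁₀([CO3²⁻]/[HCO3-])
log₁₀(0.0135) = -1.870
pH = 9.08 + (-1.870) = 7.21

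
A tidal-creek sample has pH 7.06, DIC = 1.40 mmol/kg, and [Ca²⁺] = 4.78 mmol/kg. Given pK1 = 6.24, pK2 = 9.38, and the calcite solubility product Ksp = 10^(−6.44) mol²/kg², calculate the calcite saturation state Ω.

Ω = 0.0763

α₂ = 1 / (1 + [H⁺]/K2 + [H⁺]²/(K1K2)) = 1 / (1 + 10^+2.32 + 10^+1.50)
   = 1 / (1 + 208.93 + 31.623) = 1/241.55 = 0.004140
[CO3²⁻] = α₂ × DIC = 0.004140 × 1.40 = 0.005796 mmol/kg = 5.796 μmol/kg
Ksp = 10^(−6.44) = 3.631×10^-7
Ω = [Ca²⁺][CO3²⁻]/Ksp = (4.78×10^-3)(5.796×10^-6) / 3.631×10^-7 = 0.0763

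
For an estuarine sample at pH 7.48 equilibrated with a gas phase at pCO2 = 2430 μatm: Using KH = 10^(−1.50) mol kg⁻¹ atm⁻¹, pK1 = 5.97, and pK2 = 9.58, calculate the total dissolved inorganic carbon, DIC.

[CO2*] = KH · pCO2 = 10^(−1.50) × 2430×10^-6 = 7.684×10^-5 mol/kg
α₀ = 1/(1 + K1/[H⁺] + K1K2/[H⁺]²) = 1/(1 + 10^+1.51 + 10^-0.59) = 0.02975
DIC = [CO2*]/α₀ = 7.684×10^-5 / 0.02975 = 2.58 mmol/kg

DIC = 2.58 mmol/kg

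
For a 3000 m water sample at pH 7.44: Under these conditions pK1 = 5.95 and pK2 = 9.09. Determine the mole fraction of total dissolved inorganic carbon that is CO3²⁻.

α₂ = 1 / (1 + [H⁺]/K2 + [H⁺]²/(K1K2)) = 1 / (1 + 10^+1.65 + 10^+0.16)
   = 1 / (1 + 44.668 + 1.4454) = 1/47.114 = 0.02123

α₂ = 0.0212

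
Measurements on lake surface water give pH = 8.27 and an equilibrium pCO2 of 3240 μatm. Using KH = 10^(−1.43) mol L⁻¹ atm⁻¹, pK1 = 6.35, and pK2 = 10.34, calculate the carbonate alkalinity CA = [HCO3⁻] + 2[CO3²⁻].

CA = 10.2 mmol/L

[CO2*] = KH · pCO2 = 10^(−1.43) × 3240×10^-6 = 1.204×10^-4 mol/L
α₀ = 1/(1 + K1/[H⁺] + K1K2/[H⁺]²) = 1/(1 + 10^+1.92 + 10^-0.15) = 0.01178
DIC = [CO2*]/α₀ = 1.204×10^-4 / 0.01178 = 10.22 mmol/L
CA = (α₁ + 2α₂)·DIC = (0.9799 + 2×0.008340) × 10.22 = 10.2 mmol/L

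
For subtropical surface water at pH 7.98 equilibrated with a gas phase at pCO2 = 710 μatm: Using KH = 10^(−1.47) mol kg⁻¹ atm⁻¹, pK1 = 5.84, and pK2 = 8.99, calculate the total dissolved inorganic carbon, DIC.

[CO2*] = KH · pCO2 = 10^(−1.47) × 710×10^-6 = 2.406×10^-5 mol/kg
α₀ = 1/(1 + K1/[H⁺] + K1K2/[H⁺]²) = 1/(1 + 10^+2.14 + 10^+1.13) = 0.006556
DIC = [CO2*]/α₀ = 2.406×10^-5 / 0.006556 = 3.67 mmol/kg

DIC = 3.67 mmol/kg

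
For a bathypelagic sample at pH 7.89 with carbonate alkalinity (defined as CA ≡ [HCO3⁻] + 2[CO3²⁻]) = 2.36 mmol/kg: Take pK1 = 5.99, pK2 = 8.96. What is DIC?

CA = [HCO3⁻] + 2[CO3²⁻] = (α₁ + 2α₂)·DIC
At pH 7.89: [H⁺]/K1 = 10^-1.90 = 0.012589, K2/[H⁺] = 10^-1.07 = 0.085114
α₁ = 1/(1 + 0.012589 + 0.085114) = 1/1.0977 = 0.9110; α₂ = α₁·K2/[H⁺] = 0.07754
α₁ + 2α₂ = 1.0661
DIC = CA / (α₁ + 2α₂) = 2.36 / 1.0661 = 2.21 mmol/kg

DIC = 2.21 mmol/kg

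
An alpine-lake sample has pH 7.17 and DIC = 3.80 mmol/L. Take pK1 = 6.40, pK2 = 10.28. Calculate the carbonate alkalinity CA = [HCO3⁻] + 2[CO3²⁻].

CA = [HCO3⁻] + 2[CO3²⁻] = (α₁ + 2α₂)·DIC
At pH 7.17: [H⁺]/K1 = 10^-0.77 = 0.16982, K2/[H⁺] = 10^-3.11 = 0.00077625
α₁ = 1/(1 + 0.16982 + 0.00077625) = 1/1.1706 = 0.8543; α₂ = α₁·K2/[H⁺] = 0.0006631
α₁ + 2α₂ = 0.8556
CA = 0.8556 × 3.80 = 3.25 mmol/L

CA = 3.25 mmol/L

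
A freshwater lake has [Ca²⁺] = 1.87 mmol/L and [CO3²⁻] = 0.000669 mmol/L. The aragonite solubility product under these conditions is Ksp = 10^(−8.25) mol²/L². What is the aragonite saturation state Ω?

Ksp = 10^(−8.25) = 5.623×10^-9
Ω = [Ca²⁺][CO3²⁻]/Ksp = (1.87×10^-3)(0.000669×10^-3) / 5.623×10^-9 = 0.222

Ω = 0.222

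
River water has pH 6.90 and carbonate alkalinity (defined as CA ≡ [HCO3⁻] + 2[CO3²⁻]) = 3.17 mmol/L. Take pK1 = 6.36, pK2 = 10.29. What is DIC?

CA = [HCO3⁻] + 2[CO3²⁻] = (α₁ + 2α₂)·DIC
At pH 6.90: [H⁺]/K1 = 10^-0.54 = 0.28840, K2/[H⁺] = 10^-3.39 = 0.00040738
α₁ = 1/(1 + 0.28840 + 0.00040738) = 1/1.2888 = 0.7759; α₂ = α₁·K2/[H⁺] = 0.0003161
α₁ + 2α₂ = 0.7765
DIC = CA / (α₁ + 2α₂) = 3.17 / 0.7765 = 4.08 mmol/L

DIC = 4.08 mmol/L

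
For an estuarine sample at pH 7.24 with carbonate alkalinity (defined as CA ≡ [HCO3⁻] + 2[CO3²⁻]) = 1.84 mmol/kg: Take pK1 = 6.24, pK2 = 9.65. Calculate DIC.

DIC = 2.02 mmol/kg

CA = [HCO3⁻] + 2[CO3²⁻] = (α₁ + 2α₂)·DIC
At pH 7.24: [H⁺]/K1 = 10^-1.00 = 0.10000, K2/[H⁺] = 10^-2.41 = 0.0038905
α₁ = 1/(1 + 0.10000 + 0.0038905) = 1/1.1039 = 0.9059; α₂ = α₁·K2/[H⁺] = 0.003524
α₁ + 2α₂ = 0.9129
DIC = CA / (α₁ + 2α₂) = 1.84 / 0.9129 = 2.02 mmol/kg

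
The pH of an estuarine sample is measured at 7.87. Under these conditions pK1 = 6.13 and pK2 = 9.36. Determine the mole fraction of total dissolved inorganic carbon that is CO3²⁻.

α₂ = 0.0308

α₂ = 1 / (1 + [H⁺]/K2 + [H⁺]²/(K1K2)) = 1 / (1 + 10^+1.49 + 10^-0.25)
   = 1 / (1 + 30.903 + 0.56234) = 1/32.465 = 0.03080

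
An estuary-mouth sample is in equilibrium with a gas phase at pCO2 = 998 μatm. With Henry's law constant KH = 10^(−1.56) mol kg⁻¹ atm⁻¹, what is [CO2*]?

[CO2*] = 27.5 μmol/kg

KH = 10^(−1.56) = 2.754×10^-2 mol kg⁻¹ atm⁻¹
[CO2*] = KH · pCO2 = 2.754×10^-2 × 998×10^-6 atm = 2.75×10^-5 mol/kg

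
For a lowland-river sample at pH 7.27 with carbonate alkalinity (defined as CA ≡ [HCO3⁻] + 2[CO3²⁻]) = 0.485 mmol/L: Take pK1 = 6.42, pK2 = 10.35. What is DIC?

DIC = 0.553 mmol/L

CA = [HCO3⁻] + 2[CO3²⁻] = (α₁ + 2α₂)·DIC
At pH 7.27: [H⁺]/K1 = 10^-0.85 = 0.14125, K2/[H⁺] = 10^-3.08 = 0.00083176
α₁ = 1/(1 + 0.14125 + 0.00083176) = 1/1.1421 = 0.8756; α₂ = α₁·K2/[H⁺] = 0.0007283
α₁ + 2α₂ = 0.8770
DIC = CA / (α₁ + 2α₂) = 0.485 / 0.8770 = 0.553 mmol/L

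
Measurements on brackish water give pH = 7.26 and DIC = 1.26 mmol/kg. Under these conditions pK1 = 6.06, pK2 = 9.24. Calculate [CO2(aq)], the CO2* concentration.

[CO2*] = 0.0741 mmol/kg

α₀ = 1 / (1 + K1/[H⁺] + K1K2/[H⁺]²) = 1 / (1 + 10^+1.20 + 10^-0.78)
   = 1 / (1 + 15.849 + 0.16596) = 1/17.015 = 0.05877
[CO2*] = α₀ × DIC = 0.05877 × 1.26 = 0.0741 mmol/kg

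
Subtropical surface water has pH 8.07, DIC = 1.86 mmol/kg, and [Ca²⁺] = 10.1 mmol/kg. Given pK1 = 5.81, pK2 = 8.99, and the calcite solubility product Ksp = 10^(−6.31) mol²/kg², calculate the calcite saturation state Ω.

Ω = 4.10

α₂ = 1 / (1 + [H⁺]/K2 + [H⁺]²/(K1K2)) = 1 / (1 + 10^+0.92 + 10^-1.34)
   = 1 / (1 + 8.3176 + 0.045709) = 1/9.3633 = 0.1068
[CO3²⁻] = α₂ × DIC = 0.1068 × 1.86 = 0.1986 mmol/kg
Ksp = 10^(−6.31) = 4.898×10^-7
Ω = [Ca²⁺][CO3²⁻]/Ksp = (10.1×10^-3)(1.986×10^-4) / 4.898×10^-7 = 4.10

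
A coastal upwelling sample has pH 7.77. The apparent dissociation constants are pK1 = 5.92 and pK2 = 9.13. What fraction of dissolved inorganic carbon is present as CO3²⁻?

α₂ = 0.0413

α₂ = 1 / (1 + [H⁺]/K2 + [H⁺]²/(K1K2)) = 1 / (1 + 10^+1.36 + 10^-0.49)
   = 1 / (1 + 22.909 + 0.32359) = 1/24.232 = 0.04127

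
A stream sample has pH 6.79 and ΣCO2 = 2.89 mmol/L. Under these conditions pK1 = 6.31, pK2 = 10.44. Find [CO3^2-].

α₂ = 1 / (1 + [H⁺]/K2 + [H⁺]²/(K1K2)) = 1 / (1 + 10^+3.65 + 10^+3.17)
   = 1 / (1 + 4466.8 + 1479.1) = 1/5946.9 = 0.0001682
[CO3²⁻] = α₂ × DIC = 0.0001682 × 2.89 = 0.000486 mmol/L = 0.486 μmol/L

[CO3²⁻] = 0.486 μmol/L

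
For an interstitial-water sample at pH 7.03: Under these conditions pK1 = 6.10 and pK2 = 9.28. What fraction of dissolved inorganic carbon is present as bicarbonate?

α₁ = 1 / (1 + [H⁺]/K1 + K2/[H⁺]) = 1 / (1 + 10^-0.93 + 10^-2.25)
   = 1 / (1 + 0.11749 + 0.0056234) = 1/1.1231 = 0.8904

α₁ = 0.890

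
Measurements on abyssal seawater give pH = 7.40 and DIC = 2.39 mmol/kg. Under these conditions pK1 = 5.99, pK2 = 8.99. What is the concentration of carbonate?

[CO3²⁻] = 0.0577 mmol/kg

α₂ = 1 / (1 + [H⁺]/K2 + [H⁺]²/(K1K2)) = 1 / (1 + 10^+1.59 + 10^+0.18)
   = 1 / (1 + 38.905 + 1.5136) = 1/41.418 = 0.02414
[CO3²⁻] = α₂ × DIC = 0.02414 × 2.39 = 0.0577 mmol/kg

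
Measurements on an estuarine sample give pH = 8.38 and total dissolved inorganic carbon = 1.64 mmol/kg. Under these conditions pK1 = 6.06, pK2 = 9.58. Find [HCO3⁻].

[HCO3⁻] = 1.54 mmol/kg

α₁ = 1 / (1 + [H⁺]/K1 + K2/[H⁺]) = 1 / (1 + 10^-2.32 + 10^-1.20)
   = 1 / (1 + 0.0047863 + 0.063096) = 1/1.0679 = 0.9364
[HCO3⁻] = α₁ × DIC = 0.9364 × 1.64 = 1.54 mmol/kg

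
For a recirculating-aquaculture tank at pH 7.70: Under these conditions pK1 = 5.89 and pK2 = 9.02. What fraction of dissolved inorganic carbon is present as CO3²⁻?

α₂ = 0.0450

α₂ = 1 / (1 + [H⁺]/K2 + [H⁺]²/(K1K2)) = 1 / (1 + 10^+1.32 + 10^-0.49)
   = 1 / (1 + 20.893 + 0.32359) = 1/22.217 = 0.04501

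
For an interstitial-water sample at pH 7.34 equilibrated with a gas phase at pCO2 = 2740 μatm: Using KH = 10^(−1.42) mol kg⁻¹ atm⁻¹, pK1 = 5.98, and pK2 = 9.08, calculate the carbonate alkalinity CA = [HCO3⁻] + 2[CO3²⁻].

CA = 2.47 mmol/kg

[CO2*] = KH · pCO2 = 10^(−1.42) × 2740×10^-6 = 1.042×10^-4 mol/kg
α₀ = 1/(1 + K1/[H⁺] + K1K2/[H⁺]²) = 1/(1 + 10^+1.36 + 10^-0.38) = 0.04111
DIC = [CO2*]/α₀ = 1.042×10^-4 / 0.04111 = 2.534 mmol/kg
CA = (α₁ + 2α₂)·DIC = (0.9418 + 2×0.01714) × 2.534 = 2.47 mmol/kg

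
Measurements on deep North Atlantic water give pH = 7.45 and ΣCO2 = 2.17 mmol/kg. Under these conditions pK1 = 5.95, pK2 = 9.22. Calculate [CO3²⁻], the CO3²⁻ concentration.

[CO3²⁻] = 0.0351 mmol/kg

α₂ = 1 / (1 + [H⁺]/K2 + [H⁺]²/(K1K2)) = 1 / (1 + 10^+1.77 + 10^+0.27)
   = 1 / (1 + 58.884 + 1.8621) = 1/61.746 = 0.01620
[CO3²⁻] = α₂ × DIC = 0.01620 × 2.17 = 0.0351 mmol/kg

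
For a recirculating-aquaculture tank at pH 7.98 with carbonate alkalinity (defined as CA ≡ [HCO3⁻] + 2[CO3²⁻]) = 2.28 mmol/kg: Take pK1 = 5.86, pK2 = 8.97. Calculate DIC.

DIC = 2.10 mmol/kg

CA = [HCO3⁻] + 2[CO3²⁻] = (α₁ + 2α₂)·DIC
At pH 7.98: [H⁺]/K1 = 10^-2.12 = 0.0075858, K2/[H⁺] = 10^-0.99 = 0.10233
α₁ = 1/(1 + 0.0075858 + 0.10233) = 1/1.1099 = 0.9010; α₂ = α₁·K2/[H⁺] = 0.09220
α₁ + 2α₂ = 1.0854
DIC = CA / (α₁ + 2α₂) = 2.28 / 1.0854 = 2.10 mmol/kg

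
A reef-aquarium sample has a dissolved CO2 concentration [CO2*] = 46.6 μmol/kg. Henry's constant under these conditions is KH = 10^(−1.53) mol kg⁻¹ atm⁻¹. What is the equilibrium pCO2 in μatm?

KH = 10^(−1.53) = 2.951×10^-2 mol kg⁻¹ atm⁻¹
pCO2 = [CO2*]/KH = 46.6×10^-6 / 2.951×10^-2 = 1.58×10^-3 atm = 1580 μatm

pCO2 = 1580 μatm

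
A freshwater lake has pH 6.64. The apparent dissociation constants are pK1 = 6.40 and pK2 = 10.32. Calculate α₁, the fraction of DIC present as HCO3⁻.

α₁ = 0.635

α₁ = 1 / (1 + [H⁺]/K1 + K2/[H⁺]) = 1 / (1 + 10^-0.24 + 10^-3.68)
   = 1 / (1 + 0.57544 + 0.00020893) = 1/1.5756 = 0.6347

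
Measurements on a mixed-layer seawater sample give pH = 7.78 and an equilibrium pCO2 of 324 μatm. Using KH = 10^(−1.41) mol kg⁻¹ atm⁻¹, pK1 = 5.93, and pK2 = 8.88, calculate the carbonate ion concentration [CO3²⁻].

[CO2*] = KH · pCO2 = 10^(−1.41) × 324×10^-6 = 1.261×10^-5 mol/kg
α₀ = 1/(1 + K1/[H⁺] + K1K2/[H⁺]²) = 1/(1 + 10^+1.85 + 10^+0.75) = 0.01292
DIC = [CO2*]/α₀ = 1.261×10^-5 / 0.01292 = 0.9759 mmol/kg
[CO3²⁻] = α₂·DIC; α₂ = 0.07264, so [CO3²⁻] = 0.07264 × 0.9759 = 0.0709 mmol/kg

[CO3²⁻] = 0.0709 mmol/kg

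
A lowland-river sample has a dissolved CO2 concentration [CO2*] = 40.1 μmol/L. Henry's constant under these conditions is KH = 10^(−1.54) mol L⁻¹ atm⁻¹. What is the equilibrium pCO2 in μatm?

pCO2 = 1390 μatm

KH = 10^(−1.54) = 2.884×10^-2 mol L⁻¹ atm⁻¹
pCO2 = [CO2*]/KH = 40.1×10^-6 / 2.884×10^-2 = 1.39×10^-3 atm = 1390 μatm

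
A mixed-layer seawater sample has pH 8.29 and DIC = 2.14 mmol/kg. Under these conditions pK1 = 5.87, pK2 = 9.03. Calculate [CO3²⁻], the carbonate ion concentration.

[CO3²⁻] = 0.328 mmol/kg

α₂ = 1 / (1 + [H⁺]/K2 + [H⁺]²/(K1K2)) = 1 / (1 + 10^+0.74 + 10^-1.68)
   = 1 / (1 + 5.4954 + 0.020893) = 1/6.5163 = 0.1535
[CO3²⁻] = α₂ × DIC = 0.1535 × 2.14 = 0.328 mmol/kg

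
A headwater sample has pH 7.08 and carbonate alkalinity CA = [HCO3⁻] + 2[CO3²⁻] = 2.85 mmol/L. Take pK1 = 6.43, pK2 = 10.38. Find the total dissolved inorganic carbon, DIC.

CA = [HCO3⁻] + 2[CO3²⁻] = (α₁ + 2α₂)·DIC
At pH 7.08: [H⁺]/K1 = 10^-0.65 = 0.22387, K2/[H⁺] = 10^-3.30 = 0.00050119
α₁ = 1/(1 + 0.22387 + 0.00050119) = 1/1.2244 = 0.8167; α₂ = α₁·K2/[H⁺] = 0.0004093
α₁ + 2α₂ = 0.8176
DIC = CA / (α₁ + 2α₂) = 2.85 / 0.8176 = 3.49 mmol/L

DIC = 3.49 mmol/L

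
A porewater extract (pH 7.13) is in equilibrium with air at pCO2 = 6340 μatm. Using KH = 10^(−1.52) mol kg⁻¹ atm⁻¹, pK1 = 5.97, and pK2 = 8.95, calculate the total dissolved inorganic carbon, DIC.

[CO2*] = KH · pCO2 = 10^(−1.52) × 6340×10^-6 = 1.915×10^-4 mol/kg
α₀ = 1/(1 + K1/[H⁺] + K1K2/[H⁺]²) = 1/(1 + 10^+1.16 + 10^-0.66) = 0.06380
DIC = [CO2*]/α₀ = 1.915×10^-4 / 0.06380 = 3.00 mmol/kg

DIC = 3.00 mmol/kg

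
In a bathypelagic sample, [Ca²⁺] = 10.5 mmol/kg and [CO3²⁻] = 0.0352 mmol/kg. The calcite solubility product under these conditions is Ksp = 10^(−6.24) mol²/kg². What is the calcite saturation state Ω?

Ksp = 10^(−6.24) = 5.754×10^-7
Ω = [Ca²⁺][CO3²⁻]/Ksp = (10.5×10^-3)(0.0352×10^-3) / 5.754×10^-7 = 0.642

Ω = 0.642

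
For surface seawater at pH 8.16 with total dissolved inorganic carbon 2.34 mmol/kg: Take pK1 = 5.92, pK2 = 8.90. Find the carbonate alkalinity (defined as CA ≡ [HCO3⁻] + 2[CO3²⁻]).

CA = 2.69 mmol/kg

CA = [HCO3⁻] + 2[CO3²⁻] = (α₁ + 2α₂)·DIC
At pH 8.16: [H⁺]/K1 = 10^-2.24 = 0.0057544, K2/[H⁺] = 10^-0.74 = 0.18197
α₁ = 1/(1 + 0.0057544 + 0.18197) = 1/1.1877 = 0.8419; α₂ = α₁·K2/[H⁺] = 0.1532
α₁ + 2α₂ = 1.1484
CA = 1.1484 × 2.34 = 2.69 mmol/kg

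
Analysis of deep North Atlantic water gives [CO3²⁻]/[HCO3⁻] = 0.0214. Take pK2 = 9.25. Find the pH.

pH = 7.58

From K2 = [H⁺][CO3²⁻]/[HCO3⁻]:  pH = pK2 + log₁₀([CO3²⁻]/[HCO3⁻])
log₁₀(0.0214) = -1.670
pH = 9.25 + (-1.670) = 7.58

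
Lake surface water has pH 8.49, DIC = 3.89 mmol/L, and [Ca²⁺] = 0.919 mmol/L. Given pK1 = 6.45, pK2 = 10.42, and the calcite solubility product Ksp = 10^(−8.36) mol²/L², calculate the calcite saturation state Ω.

α₂ = 1 / (1 + [H⁺]/K2 + [H⁺]²/(K1K2)) = 1 / (1 + 10^+1.93 + 10^-0.11)
   = 1 / (1 + 85.114 + 0.77625) = 1/86.890 = 0.01151
[CO3²⁻] = α₂ × DIC = 0.01151 × 3.89 = 0.04477 mmol/L
Ksp = 10^(−8.36) = 4.365×10^-9
Ω = [Ca²⁺][CO3²⁻]/Ksp = (0.919×10^-3)(4.477×10^-5) / 4.365×10^-9 = 9.43

Ω = 9.43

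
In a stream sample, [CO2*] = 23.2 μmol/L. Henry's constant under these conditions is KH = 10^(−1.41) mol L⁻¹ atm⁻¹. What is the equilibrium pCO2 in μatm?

pCO2 = 596 μatm

KH = 10^(−1.41) = 3.890×10^-2 mol L⁻¹ atm⁻¹
pCO2 = [CO2*]/KH = 23.2×10^-6 / 3.890×10^-2 = 5.96×10^-4 atm = 596 μatm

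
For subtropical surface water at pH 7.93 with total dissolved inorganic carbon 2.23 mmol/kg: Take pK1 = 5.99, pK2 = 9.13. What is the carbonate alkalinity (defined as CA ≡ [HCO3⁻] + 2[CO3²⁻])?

CA = [HCO3⁻] + 2[CO3²⁻] = (α₁ + 2α₂)·DIC
At pH 7.93: [H⁺]/K1 = 10^-1.94 = 0.011482, K2/[H⁺] = 10^-1.20 = 0.063096
α₁ = 1/(1 + 0.011482 + 0.063096) = 1/1.0746 = 0.9306; α₂ = α₁·K2/[H⁺] = 0.05872
α₁ + 2α₂ = 1.0480
CA = 1.0480 × 2.23 = 2.34 mmol/kg

CA = 2.34 mmol/kg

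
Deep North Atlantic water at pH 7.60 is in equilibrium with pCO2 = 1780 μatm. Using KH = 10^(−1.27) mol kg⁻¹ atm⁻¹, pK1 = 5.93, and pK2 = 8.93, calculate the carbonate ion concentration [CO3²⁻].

[CO3²⁻] = 0.209 mmol/kg

[CO2*] = KH · pCO2 = 10^(−1.27) × 1780×10^-6 = 9.559×10^-5 mol/kg
α₀ = 1/(1 + K1/[H⁺] + K1K2/[H⁺]²) = 1/(1 + 10^+1.67 + 10^+0.34) = 0.02002
DIC = [CO2*]/α₀ = 9.559×10^-5 / 0.02002 = 4.776 mmol/kg
[CO3²⁻] = α₂·DIC; α₂ = 0.04379, so [CO3²⁻] = 0.04379 × 4.776 = 0.209 mmol/kg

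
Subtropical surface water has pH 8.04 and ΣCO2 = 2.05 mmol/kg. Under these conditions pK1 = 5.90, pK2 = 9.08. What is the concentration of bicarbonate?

α₁ = 1 / (1 + [H⁺]/K1 + K2/[H⁺]) = 1 / (1 + 10^-2.14 + 10^-1.04)
   = 1 / (1 + 0.0072444 + 0.091201) = 1/1.0984 = 0.9104
[HCO3⁻] = α₁ × DIC = 0.9104 × 2.05 = 1.87 mmol/kg

[HCO3⁻] = 1.87 mmol/kg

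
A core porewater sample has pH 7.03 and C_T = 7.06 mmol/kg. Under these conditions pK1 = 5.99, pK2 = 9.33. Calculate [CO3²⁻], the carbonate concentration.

α₂ = 1 / (1 + [H⁺]/K2 + [H⁺]²/(K1K2)) = 1 / (1 + 10^+2.30 + 10^+1.26)
   = 1 / (1 + 199.53 + 18.197) = 1/218.72 = 0.004572
[CO3²⁻] = α₂ × DIC = 0.004572 × 7.06 = 0.0323 mmol/kg

[CO3²⁻] = 0.0323 mmol/kg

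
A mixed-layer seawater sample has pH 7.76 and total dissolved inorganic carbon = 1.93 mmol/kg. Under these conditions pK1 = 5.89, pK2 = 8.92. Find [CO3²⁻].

[CO3²⁻] = 0.123 mmol/kg

α₂ = 1 / (1 + [H⁺]/K2 + [H⁺]²/(K1K2)) = 1 / (1 + 10^+1.16 + 10^-0.71)
   = 1 / (1 + 14.454 + 0.19498) = 1/15.649 = 0.06390
[CO3²⁻] = α₂ × DIC = 0.06390 × 1.93 = 0.123 mmol/kg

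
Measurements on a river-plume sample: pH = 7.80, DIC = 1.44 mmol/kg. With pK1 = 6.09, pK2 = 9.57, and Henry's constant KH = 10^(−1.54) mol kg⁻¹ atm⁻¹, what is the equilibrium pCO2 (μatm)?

α₀ = 1 / (1 + K1/[H⁺] + K1K2/[H⁺]²) = 1 / (1 + 10^+1.71 + 10^-0.06)
   = 1 / (1 + 51.286 + 0.87096) = 1/53.157 = 0.01881
[CO2*] = α₀ × DIC = 0.01881 × 1.44 = 0.02709 mmol/kg
pCO2 = [CO2*]/KH = 2.709×10^-5 / 2.884×10^-2 = 939 μatm

pCO2 = 939 μatm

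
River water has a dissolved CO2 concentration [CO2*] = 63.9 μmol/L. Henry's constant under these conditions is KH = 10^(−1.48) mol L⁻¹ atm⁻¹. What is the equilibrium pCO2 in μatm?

KH = 10^(−1.48) = 3.311×10^-2 mol L⁻¹ atm⁻¹
pCO2 = [CO2*]/KH = 63.9×10^-6 / 3.311×10^-2 = 1.93×10^-3 atm = 1930 μatm

pCO2 = 1930 μatm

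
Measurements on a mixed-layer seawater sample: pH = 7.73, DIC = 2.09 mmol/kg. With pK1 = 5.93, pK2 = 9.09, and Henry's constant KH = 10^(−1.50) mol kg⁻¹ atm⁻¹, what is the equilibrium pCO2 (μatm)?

pCO2 = 989 μatm

α₀ = 1 / (1 + K1/[H⁺] + K1K2/[H⁺]²) = 1 / (1 + 10^+1.80 + 10^+0.44)
   = 1 / (1 + 63.096 + 2.7542) = 1/66.850 = 0.01496
[CO2*] = α₀ × DIC = 0.01496 × 2.09 = 0.03126 mmol/kg
pCO2 = [CO2*]/KH = 3.126×10^-5 / 3.162×10^-2 = 989 μatm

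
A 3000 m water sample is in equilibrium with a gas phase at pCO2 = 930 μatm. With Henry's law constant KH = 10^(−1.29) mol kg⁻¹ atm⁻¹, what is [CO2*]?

[CO2*] = 47.7 μmol/kg

KH = 10^(−1.29) = 5.129×10^-2 mol kg⁻¹ atm⁻¹
[CO2*] = KH · pCO2 = 5.129×10^-2 × 930×10^-6 atm = 4.77×10^-5 mol/kg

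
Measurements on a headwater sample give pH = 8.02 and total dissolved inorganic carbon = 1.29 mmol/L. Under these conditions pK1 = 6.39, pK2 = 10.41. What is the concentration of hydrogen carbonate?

α₁ = 1 / (1 + [H⁺]/K1 + K2/[H⁺]) = 1 / (1 + 10^-1.63 + 10^-2.39)
   = 1 / (1 + 0.023442 + 0.0040738) = 1/1.0275 = 0.9732
[HCO3⁻] = α₁ × DIC = 0.9732 × 1.29 = 1.26 mmol/L

[HCO3⁻] = 1.26 mmol/L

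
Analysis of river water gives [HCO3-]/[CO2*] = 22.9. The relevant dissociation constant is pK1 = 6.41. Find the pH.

From K1 = [H⁺][HCO3-]/[CO2*]:  pH = pK1 + log₁₀([HCO3-]/[CO2*])
log₁₀(22.9) = +1.360
pH = 6.41 + (+1.360) = 7.77

pH = 7.77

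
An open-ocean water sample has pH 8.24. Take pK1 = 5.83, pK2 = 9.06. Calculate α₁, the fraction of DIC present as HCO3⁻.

α₁ = 0.866

α₁ = 1 / (1 + [H⁺]/K1 + K2/[H⁺]) = 1 / (1 + 10^-2.41 + 10^-0.82)
   = 1 / (1 + 0.0038905 + 0.15136) = 1/1.1552 = 0.8656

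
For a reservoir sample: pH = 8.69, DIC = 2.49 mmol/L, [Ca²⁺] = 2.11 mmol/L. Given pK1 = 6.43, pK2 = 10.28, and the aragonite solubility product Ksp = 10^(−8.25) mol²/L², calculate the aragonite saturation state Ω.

Ω = 23.3

α₂ = 1 / (1 + [H⁺]/K2 + [H⁺]²/(K1K2)) = 1 / (1 + 10^+1.59 + 10^-0.67)
   = 1 / (1 + 38.905 + 0.21380) = 1/40.118 = 0.02493
[CO3²⁻] = α₂ × DIC = 0.02493 × 2.49 = 0.06207 mmol/L
Ksp = 10^(−8.25) = 5.623×10^-9
Ω = [Ca²⁺][CO3²⁻]/Ksp = (2.11×10^-3)(6.207×10^-5) / 5.623×10^-9 = 23.3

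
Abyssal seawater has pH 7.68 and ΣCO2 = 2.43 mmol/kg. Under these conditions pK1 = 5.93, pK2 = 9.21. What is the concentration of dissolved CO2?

α₀ = 1 / (1 + K1/[H⁺] + K1K2/[H⁺]²) = 1 / (1 + 10^+1.75 + 10^+0.22)
   = 1 / (1 + 56.234 + 1.6596) = 1/58.894 = 0.01698
[CO2*] = α₀ × DIC = 0.01698 × 2.43 = 0.0413 mmol/kg

[CO2*] = 0.0413 mmol/kg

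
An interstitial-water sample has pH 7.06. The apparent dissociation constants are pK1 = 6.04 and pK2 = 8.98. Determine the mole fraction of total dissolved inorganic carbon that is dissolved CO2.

α₀ = 1 / (1 + K1/[H⁺] + K1K2/[H⁺]²) = 1 / (1 + 10^+1.02 + 10^-0.90)
   = 1 / (1 + 10.471 + 0.12589) = 1/11.597 = 0.08623

α₀ = 0.0862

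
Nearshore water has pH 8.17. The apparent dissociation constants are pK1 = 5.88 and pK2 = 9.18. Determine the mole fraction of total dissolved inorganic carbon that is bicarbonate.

α₁ = 0.907

α₁ = 1 / (1 + [H⁺]/K1 + K2/[H⁺]) = 1 / (1 + 10^-2.29 + 10^-1.01)
   = 1 / (1 + 0.0051286 + 0.097724) = 1/1.1029 = 0.9067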